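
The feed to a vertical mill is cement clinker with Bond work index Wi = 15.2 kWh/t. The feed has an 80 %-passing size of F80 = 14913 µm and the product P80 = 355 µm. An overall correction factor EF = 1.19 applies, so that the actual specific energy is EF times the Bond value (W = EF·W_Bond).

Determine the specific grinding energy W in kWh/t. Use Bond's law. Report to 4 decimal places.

W = 8.1189 kWh/t

W = 10·Wi·[P80^(−½) − F80^(−½)]
1/√355 = 0.053074;  1/√14913 = 0.008189
W = 10·15.2·(0.053074 − 0.008189) = 6.8226 kWh/t
Apply correction: 6.8226 × 1.19 = 8.1189 kWh/t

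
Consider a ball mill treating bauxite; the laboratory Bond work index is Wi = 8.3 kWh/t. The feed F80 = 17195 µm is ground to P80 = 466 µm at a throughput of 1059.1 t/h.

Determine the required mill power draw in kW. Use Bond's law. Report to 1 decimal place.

W = 10 Wi (P80^-0.5 − F80^-0.5)
W = 10·8.3·(1/√466 − 1/√17195) = 10·8.3·(0.038698) = 3.2119 kWh/t
Mill draw = 3.2119 × 1059.1 = 3401.8 kW

P = 3401.8 kW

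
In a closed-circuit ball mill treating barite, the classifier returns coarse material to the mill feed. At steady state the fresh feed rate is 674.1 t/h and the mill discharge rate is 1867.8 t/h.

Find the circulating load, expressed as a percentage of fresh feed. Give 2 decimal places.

CL = 177.08 %

M = F + R at steady state, so:
R = M − F = 1867.8 − 674.1 = 1193.7 t/h
CL = 100·R/F = 100·1193.7/674.1 = 177.08 %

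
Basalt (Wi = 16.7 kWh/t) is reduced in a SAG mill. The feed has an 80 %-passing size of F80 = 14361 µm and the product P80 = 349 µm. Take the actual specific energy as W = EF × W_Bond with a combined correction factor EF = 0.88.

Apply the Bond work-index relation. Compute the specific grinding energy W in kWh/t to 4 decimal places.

W = 10·Wi·[P80^(−½) − F80^(−½)]
1/√349 = 0.053529;  1/√14361 = 0.008345
W = 10·16.7·(0.053529 − 0.008345) = 7.5457 kWh/t
Corrected W = EF·W_Bond = 0.88·7.5457 = 6.6403 kWh/t

W = 6.6403 kWh/t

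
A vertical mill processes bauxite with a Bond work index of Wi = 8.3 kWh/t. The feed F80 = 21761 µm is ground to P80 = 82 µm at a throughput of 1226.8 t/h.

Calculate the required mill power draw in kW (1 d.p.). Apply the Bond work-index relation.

P = 10554.4 kW

Bond:  W = 10 Wi (1/√P − 1/√F)
W = 10·8.3·(1/√82 − 1/√21761) = 10·8.3·(0.103653) = 8.6032 kWh/t
P_mill = W·ṁ = 8.6032·1226.8 = 10554.4 kW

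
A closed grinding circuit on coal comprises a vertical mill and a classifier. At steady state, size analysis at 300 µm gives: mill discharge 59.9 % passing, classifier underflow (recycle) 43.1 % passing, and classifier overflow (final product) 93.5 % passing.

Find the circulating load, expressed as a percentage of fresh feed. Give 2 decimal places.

CL = 200.00 %

Balance %-passing 300 µm (r = R/F):
(1+r)·d = r·u + o ⇒ r = (o−d)/(d−u)
r = (93.5 − 59.9)/(59.9 − 43.1) = 33.6/16.8 = 2.0000
CL = 100·r = 200.00 %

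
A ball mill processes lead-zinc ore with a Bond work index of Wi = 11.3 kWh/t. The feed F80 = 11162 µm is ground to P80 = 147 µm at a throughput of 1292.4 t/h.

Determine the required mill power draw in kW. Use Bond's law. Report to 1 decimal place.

P = 10663.0 kW

Bond:  W = 10 Wi (1/√P − 1/√F)
W = 10·11.3·(1/√147 − 1/√11162) = 10·11.3·(0.073013) = 8.2505 kWh/t
Mill draw = 8.2505 × 1292.4 = 10663.0 kW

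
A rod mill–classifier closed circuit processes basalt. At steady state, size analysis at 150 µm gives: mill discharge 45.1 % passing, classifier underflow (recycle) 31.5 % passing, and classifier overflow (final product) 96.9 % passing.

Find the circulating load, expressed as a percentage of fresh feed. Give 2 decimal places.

Mass balance on the −150 µm fraction:
(1+r)d = ru + o → r = (o−d)/(d−u)
r = (96.9 − 45.1)/(45.1 − 31.5) = 51.8/13.6 = 3.8088
CL = 100·r = 380.88 %

CL = 380.88 %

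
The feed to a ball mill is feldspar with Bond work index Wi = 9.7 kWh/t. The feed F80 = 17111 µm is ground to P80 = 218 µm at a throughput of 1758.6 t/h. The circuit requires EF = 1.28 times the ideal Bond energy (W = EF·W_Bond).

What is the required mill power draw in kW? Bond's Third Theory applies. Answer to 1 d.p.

P = 13119.2 kW

Bond: W = 10·Wi·(1/√P80 − 1/√F80)
W = 10·9.7·(1/√218 − 1/√17111) = 10·9.7·(0.060084) = 5.8281 kWh/t
Apply correction: 5.8281 × 1.28 = 7.4600 kWh/t
P = W·T = 7.4600·1758.6 = 13119.2 kW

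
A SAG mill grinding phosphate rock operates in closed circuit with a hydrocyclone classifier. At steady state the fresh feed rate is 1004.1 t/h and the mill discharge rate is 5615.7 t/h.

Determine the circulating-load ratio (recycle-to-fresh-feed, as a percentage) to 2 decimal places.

Mill node: discharge = fresh + recycle.
R = M − F = 5615.7 − 1004.1 = 4611.6 t/h
CL = 100·R/F = 100·4611.6/1004.1 = 459.28 %

CL = 459.28 %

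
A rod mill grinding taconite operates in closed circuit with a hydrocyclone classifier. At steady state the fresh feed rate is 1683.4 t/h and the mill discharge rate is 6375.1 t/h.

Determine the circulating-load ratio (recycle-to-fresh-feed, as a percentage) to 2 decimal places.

CL = 278.70 %

M = F + R at steady state, so:
R = M − F = 6375.1 − 1683.4 = 4691.7 t/h
CL = 100·R/F = 100·4691.7/1683.4 = 278.70 %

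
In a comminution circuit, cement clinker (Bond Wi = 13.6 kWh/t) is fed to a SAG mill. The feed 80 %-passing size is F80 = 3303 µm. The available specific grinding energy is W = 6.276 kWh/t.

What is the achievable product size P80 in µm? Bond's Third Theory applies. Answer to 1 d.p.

Bond:  W = 10 Wi (1/√P − 1/√F)
P80^(−½) = W/(10 Wi) + F80^(−½)
  = 6.2760/(10·13.6) + 1/√3303 = 0.046147 + 0.017400 = 0.063547
P80 = (1/0.063547)² = 15.7364² = 247.63 µm

P80 = 247.6 µm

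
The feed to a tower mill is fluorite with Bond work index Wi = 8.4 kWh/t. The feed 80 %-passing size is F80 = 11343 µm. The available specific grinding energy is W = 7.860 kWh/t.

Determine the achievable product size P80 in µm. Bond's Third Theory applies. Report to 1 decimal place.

P80 = 94.3 µm

W = 10 Wi (P80^-0.5 − F80^-0.5)
P80^-0.5 = F80^-0.5 + W/(10 Wi)
  = 7.8600/(10·8.4) + 1/√11343 = 0.093571 + 0.009389 = 0.102961
P80 = (1/0.102961)² = 9.7124² = 94.33 µm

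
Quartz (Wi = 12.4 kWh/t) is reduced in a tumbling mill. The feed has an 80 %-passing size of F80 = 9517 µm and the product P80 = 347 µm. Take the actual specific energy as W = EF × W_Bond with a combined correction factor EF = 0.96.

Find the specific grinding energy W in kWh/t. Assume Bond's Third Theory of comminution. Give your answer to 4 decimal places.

W = 10·Wi·[P80^(−½) − F80^(−½)]
1/√347 = 0.053683;  1/√9517 = 0.010251
W = 10·12.4·(0.053683 − 0.010251) = 5.3856 kWh/t
With EF = 0.96: W = 5.3856·0.96 = 5.1702 kWh/t

W = 5.1702 kWh/t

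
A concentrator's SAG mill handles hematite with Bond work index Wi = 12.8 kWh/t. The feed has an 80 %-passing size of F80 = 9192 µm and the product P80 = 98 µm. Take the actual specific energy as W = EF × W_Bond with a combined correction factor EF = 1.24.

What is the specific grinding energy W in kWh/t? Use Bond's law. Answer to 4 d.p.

W = 10 Wi (P80^-0.5 − F80^-0.5)
1/√98 = 0.101015;  1/√9192 = 0.010430
W = 10·12.8·(0.101015 − 0.010430) = 11.5949 kWh/t
With EF = 1.24: W = 11.5949·1.24 = 14.3777 kWh/t

W = 14.3777 kWh/t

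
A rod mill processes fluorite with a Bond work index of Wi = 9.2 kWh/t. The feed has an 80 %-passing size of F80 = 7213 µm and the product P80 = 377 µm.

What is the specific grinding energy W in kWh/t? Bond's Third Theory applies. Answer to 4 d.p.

W = 10 Wi (1/√P80 − 1/√F80)  [Bond]
1/√377 = 0.051503;  1/√7213 = 0.011774
W = 10·9.2·(0.051503 − 0.011774) = 3.6550 kWh/t

W = 3.6550 kWh/t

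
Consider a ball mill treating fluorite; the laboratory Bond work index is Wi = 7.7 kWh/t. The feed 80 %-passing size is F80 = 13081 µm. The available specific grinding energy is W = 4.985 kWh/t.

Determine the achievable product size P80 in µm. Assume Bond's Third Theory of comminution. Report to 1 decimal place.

P80 = 185.2 µm

W = 10·Wi·[P80^(−½) − F80^(−½)]
P80^-0.5 = F80^-0.5 + W/(10 Wi)
  = 4.9850/(10·7.7) + 1/√13081 = 0.064740 + 0.008743 = 0.073484
P80 = (1/0.073484)² = 13.6085² = 185.19 µm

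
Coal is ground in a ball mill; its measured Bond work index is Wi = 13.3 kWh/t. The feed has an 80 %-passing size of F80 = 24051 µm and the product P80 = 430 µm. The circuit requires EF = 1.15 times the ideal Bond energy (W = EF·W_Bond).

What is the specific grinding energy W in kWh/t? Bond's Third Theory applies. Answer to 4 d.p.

W = 6.3897 kWh/t

W = 10 Wi (1/√P80 − 1/√F80)  [Bond]
1/√430 = 0.048224;  1/√24051 = 0.006448
W = 10·13.3·(0.048224 − 0.006448) = 5.5562 kWh/t
Corrected W = EF·W_Bond = 1.15·5.5562 = 6.3897 kWh/t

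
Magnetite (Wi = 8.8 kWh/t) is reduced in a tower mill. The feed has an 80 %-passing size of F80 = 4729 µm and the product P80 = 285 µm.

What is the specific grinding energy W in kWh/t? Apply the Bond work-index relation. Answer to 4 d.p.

W = 3.9330 kWh/t

Bond:  W = 10 Wi (1/√P − 1/√F)
1/√285 = 0.059235;  1/√4729 = 0.014542
W = 10·8.8·(0.059235 − 0.014542) = 3.9330 kWh/t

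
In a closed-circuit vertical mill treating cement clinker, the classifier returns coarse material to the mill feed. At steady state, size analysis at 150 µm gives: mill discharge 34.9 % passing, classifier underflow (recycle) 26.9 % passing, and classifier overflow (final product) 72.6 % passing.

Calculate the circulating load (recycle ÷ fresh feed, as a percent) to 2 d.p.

CL = 471.25 %

Balance %-passing 150 µm (r = R/F):
r = (o − d)/(d − u)
r = (72.6 − 34.9)/(34.9 − 26.9) = 37.7/8.0 = 4.7125
CL = 100·r = 471.25 %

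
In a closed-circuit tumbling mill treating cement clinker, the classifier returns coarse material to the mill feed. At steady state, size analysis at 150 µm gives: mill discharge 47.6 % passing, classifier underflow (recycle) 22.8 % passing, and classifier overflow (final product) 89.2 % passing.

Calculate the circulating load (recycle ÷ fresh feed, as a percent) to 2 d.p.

CL = 167.74 %

Let r = R/F. Size balance at 150 µm:
Fd + Rd = Ru + Fo ⇒ R/F = (o−d)/(d−u)
r = (89.2 − 47.6)/(47.6 − 22.8) = 41.6/24.8 = 1.6774
CL = 100·r = 167.74 %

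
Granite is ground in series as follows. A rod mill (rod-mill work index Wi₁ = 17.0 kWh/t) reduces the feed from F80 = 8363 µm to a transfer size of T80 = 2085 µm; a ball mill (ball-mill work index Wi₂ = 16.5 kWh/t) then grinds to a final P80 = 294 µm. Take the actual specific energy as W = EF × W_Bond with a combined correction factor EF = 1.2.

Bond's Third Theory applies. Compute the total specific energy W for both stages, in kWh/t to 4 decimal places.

W = 9.4483 kWh/t

W = 10·Wi·(P80^(-½) − F80^(-½))
Stage 1 (8363→2085 µm, Wi₁=17.0): W₁ = 10·17.0·(0.021900 − 0.010935) = 1.8641 kWh/t
Stage 2 (2085→294 µm, Wi₂=16.5): W₂ = 10·16.5·(0.058321 − 0.021900) = 6.0095 kWh/t
W = W₁ + W₂ = 1.8641 + 6.0095 = 7.8735 kWh/t
With EF = 1.2: W = 7.8735·1.2 = 9.4483 kWh/t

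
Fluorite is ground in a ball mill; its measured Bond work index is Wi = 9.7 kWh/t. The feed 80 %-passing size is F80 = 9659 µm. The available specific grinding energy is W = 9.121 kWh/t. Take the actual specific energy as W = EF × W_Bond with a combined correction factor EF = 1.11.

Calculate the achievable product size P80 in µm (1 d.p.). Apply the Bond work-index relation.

P80 = 111.1 µm

W_Bond = 10·Wi·(1/√P₈₀ − 1/√F₈₀)
W_Bond = W / EF = 9.121 / 1.11 = 8.2171 kWh/t
P80^(−½) = W_Bond/(10 Wi) + F80^(−½)
  = 8.2171/(10·9.7) + 1/√9659 = 0.084713 + 0.010175 = 0.094888
P80 = (1/0.094888)² = 10.5388² = 111.07 µm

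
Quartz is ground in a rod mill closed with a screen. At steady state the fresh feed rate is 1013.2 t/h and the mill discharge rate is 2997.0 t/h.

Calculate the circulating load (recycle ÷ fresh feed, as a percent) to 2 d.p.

Mill node: discharge = fresh + recycle.
R = M − F = 2997.0 − 1013.2 = 1983.8 t/h
CL = 100·R/F = 100·1983.8/1013.2 = 195.80 %

CL = 195.80 %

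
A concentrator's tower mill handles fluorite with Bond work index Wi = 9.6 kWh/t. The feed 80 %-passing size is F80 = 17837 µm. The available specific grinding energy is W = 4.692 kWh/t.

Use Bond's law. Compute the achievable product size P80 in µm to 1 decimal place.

P80 = 314.8 µm

Bond: W = 10·Wi·(1/√P80 − 1/√F80)
P80^(−½) = W/(10 Wi) + F80^(−½)
  = 4.6920/(10·9.6) + 1/√17837 = 0.048875 + 0.007488 = 0.056363
P80 = (1/0.056363)² = 17.7423² = 314.79 µm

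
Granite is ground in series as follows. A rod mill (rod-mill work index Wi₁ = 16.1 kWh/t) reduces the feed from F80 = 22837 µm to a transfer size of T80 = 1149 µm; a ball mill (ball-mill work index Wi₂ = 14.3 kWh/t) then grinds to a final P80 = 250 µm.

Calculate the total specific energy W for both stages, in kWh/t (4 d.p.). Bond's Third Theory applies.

Bond: W = 10·Wi·(1/√P80 − 1/√F80)
Stage 1 (22837→1149 µm, Wi₁=16.1): W₁ = 10·16.1·(0.029501 − 0.006617) = 3.6843 kWh/t
Stage 2 (1149→250 µm, Wi₂=14.3): W₂ = 10·14.3·(0.063246 − 0.029501) = 4.8254 kWh/t
W = W₁ + W₂ = 3.6843 + 4.8254 = 8.5098 kWh/t

W = 8.5098 kWh/t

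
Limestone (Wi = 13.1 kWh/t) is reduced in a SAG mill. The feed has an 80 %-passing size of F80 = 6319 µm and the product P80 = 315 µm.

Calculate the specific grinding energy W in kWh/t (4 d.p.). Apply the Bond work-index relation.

W = 5.7331 kWh/t

W_Bond = 10·Wi·(1/√P₈₀ − 1/√F₈₀)
1/√315 = 0.056344;  1/√6319 = 0.012580
W = 10·13.1·(0.056344 − 0.012580) = 5.7331 kWh/t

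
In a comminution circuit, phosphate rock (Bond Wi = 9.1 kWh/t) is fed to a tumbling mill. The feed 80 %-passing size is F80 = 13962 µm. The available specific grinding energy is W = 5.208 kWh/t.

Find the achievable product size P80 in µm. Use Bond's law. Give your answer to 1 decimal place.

W = 10·Wi·[P80^(−½) − F80^(−½)]
⇒ 1/√P80 = W/(10·Wi) + 1/√F80
  = 5.2080/(10·9.1) + 1/√13962 = 0.057231 + 0.008463 = 0.065694
P80 = (1/0.065694)² = 15.2221² = 231.71 µm

P80 = 231.7 µm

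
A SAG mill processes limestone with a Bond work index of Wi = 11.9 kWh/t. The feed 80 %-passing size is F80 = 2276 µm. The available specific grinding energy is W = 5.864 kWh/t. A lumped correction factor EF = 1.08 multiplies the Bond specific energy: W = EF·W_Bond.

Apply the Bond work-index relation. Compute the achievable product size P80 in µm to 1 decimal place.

Bond: W = 10·Wi·(1/√P80 − 1/√F80)
W_Bond = W / EF = 5.864 / 1.08 = 5.4296 kWh/t
P80^(−½) = W_Bond/(10 Wi) + F80^(−½)
  = 5.4296/(10·11.9) + 1/√2276 = 0.045627 + 0.020961 = 0.066588
P80 = (1/0.066588)² = 15.0177² = 225.53 µm

P80 = 225.5 µm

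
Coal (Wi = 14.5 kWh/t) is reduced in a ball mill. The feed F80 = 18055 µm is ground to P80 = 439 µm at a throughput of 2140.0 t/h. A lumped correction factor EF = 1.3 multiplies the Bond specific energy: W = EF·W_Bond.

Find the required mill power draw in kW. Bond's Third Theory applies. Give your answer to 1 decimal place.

P = 16250.6 kW

W = 10 Wi / √P80 − 10 Wi / √F80
W = 10·14.5·(1/√439 − 1/√18055) = 10·14.5·(0.040285) = 5.8414 kWh/t
Apply correction: 5.8414 × 1.3 = 7.5938 kWh/t
Power = W × throughput = 7.5938 kWh/t × 2140.0 t/h = 16250.6 kW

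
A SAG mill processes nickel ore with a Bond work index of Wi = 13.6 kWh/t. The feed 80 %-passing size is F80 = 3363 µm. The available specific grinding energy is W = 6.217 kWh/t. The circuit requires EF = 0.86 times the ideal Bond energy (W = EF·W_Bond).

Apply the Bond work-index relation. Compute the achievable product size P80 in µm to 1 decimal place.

W = 10 Wi (P80^-0.5 − F80^-0.5)
W_Bond = W / EF = 6.217 / 0.86 = 7.2291 kWh/t
⇒ 1/√P80 = W_Bond/(10 Wi) + 1/√F80
  = 7.2291/(10·13.6) + 1/√3363 = 0.053155 + 0.017244 = 0.070399
P80 = (1/0.070399)² = 14.2048² = 201.78 µm

P80 = 201.8 µm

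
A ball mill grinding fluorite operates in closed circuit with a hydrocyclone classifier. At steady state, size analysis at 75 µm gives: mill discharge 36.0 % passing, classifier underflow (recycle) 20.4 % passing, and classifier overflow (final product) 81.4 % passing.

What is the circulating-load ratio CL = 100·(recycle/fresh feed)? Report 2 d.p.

Two-product formula at 75 µm:
r = (o − d)/(d − u)
r = (81.4 − 36.0)/(36.0 − 20.4) = 45.4/15.6 = 2.9103
CL = 100·r = 291.03 %

CL = 291.03 %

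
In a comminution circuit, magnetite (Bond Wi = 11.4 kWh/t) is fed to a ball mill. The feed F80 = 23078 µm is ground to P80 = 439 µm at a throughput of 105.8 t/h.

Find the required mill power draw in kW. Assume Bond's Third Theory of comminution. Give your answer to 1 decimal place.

Bond: W = 10·Wi·(1/√P80 − 1/√F80)
W = 10·11.4·(1/√439 − 1/√23078) = 10·11.4·(0.041145) = 4.6905 kWh/t
P = W·T = 4.6905·105.8 = 496.3 kW

P = 496.3 kW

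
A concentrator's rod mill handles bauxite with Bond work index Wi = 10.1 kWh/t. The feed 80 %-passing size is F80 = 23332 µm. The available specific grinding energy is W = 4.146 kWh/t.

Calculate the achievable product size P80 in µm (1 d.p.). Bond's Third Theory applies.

Bond:  W = 10 Wi (1/√P − 1/√F)
1/√P80 = 1/√F80 + W/(10·Wi)
  = 4.1460/(10·10.1) + 1/√23332 = 0.041050 + 0.006547 = 0.047596
P80 = (1/0.047596)² = 21.0101² = 441.42 µm

P80 = 441.4 µm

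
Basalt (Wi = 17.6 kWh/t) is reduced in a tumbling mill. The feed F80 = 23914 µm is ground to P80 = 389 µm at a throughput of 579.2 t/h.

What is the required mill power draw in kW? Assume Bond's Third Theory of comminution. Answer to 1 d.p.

P = 4509.3 kW

W = 10 Wi / √P80 − 10 Wi / √F80
W = 10·17.6·(1/√389 − 1/√23914) = 10·17.6·(0.044235) = 7.7854 kWh/t
P = W·T = 7.7854·579.2 = 4509.3 kW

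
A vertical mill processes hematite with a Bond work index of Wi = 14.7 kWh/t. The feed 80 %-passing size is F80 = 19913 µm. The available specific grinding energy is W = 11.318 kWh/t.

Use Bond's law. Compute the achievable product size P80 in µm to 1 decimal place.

W = 10·Wi·[P80^(−½) − F80^(−½)]
P80^(−½) = W/(10 Wi) + F80^(−½)
  = 11.3180/(10·14.7) + 1/√19913 = 0.076993 + 0.007086 = 0.084080
P80 = (1/0.084080)² = 11.8935² = 141.45 µm

P80 = 141.5 µm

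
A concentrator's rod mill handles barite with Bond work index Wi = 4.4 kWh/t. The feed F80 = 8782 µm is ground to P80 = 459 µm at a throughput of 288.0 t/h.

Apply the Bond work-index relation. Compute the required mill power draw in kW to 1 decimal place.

P = 456.3 kW

Bond: W = 10·Wi·(1/√P80 − 1/√F80)
W = 10·4.4·(1/√459 − 1/√8782) = 10·4.4·(0.036005) = 1.5842 kWh/t
Power = W × throughput = 1.5842 kWh/t × 288.0 t/h = 456.3 kW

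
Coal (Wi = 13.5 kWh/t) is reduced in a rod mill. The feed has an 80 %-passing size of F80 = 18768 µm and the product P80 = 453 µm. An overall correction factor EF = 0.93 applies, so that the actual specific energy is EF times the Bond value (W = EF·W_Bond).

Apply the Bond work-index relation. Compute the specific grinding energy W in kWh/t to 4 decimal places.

W = 10 Wi (P80^-0.5 − F80^-0.5)
1/√453 = 0.046984;  1/√18768 = 0.007299
W = 10·13.5·(0.046984 − 0.007299) = 5.3574 kWh/t
Apply correction: 5.3574 × 0.93 = 4.9824 kWh/t

W = 4.9824 kWh/t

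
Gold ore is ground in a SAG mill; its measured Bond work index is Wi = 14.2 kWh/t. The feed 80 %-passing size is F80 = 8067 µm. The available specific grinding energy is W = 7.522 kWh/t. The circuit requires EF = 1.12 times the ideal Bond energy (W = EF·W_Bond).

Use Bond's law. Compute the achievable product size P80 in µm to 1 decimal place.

W_Bond = 10·Wi·(1/√P₈₀ − 1/√F₈₀)
W_Bond = W / EF = 7.522 / 1.12 = 6.7161 kWh/t
1/√P80 = 1/√F80 + W_Bond/(10·Wi)
  = 6.7161/(10·14.2) + 1/√8067 = 0.047296 + 0.011134 = 0.058430
P80 = (1/0.058430)² = 17.1145² = 292.91 µm

P80 = 292.9 µm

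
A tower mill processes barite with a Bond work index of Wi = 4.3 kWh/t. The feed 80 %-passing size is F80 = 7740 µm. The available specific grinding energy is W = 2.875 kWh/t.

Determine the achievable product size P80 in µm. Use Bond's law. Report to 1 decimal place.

W = 10 Wi (P80^-0.5 − F80^-0.5)
P80^(−½) = W/(10 Wi) + F80^(−½)
  = 2.8750/(10·4.3) + 1/√7740 = 0.066860 + 0.011367 = 0.078227
P80 = (1/0.078227)² = 12.7833² = 163.41 µm

P80 = 163.4 µm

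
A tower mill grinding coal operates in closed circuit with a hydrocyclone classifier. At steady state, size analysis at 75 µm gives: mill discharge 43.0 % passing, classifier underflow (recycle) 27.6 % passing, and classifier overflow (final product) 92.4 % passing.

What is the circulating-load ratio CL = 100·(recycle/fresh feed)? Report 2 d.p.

CL = 320.78 %

Classifier node, passing 75 µm:
d + r·d = r·u + o → r(d−u) = o−d
r = (92.4 − 43.0)/(43.0 − 27.6) = 49.4/15.4 = 3.2078
CL = 100·r = 320.78 %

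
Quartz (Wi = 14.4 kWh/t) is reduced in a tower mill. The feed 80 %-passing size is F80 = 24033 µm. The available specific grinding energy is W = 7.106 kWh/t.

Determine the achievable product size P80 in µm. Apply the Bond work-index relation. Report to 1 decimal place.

W = 10·Wi·(P80^(-½) − F80^(-½))
P80^(−½) = W/(10 Wi) + F80^(−½)
  = 7.1060/(10·14.4) + 1/√24033 = 0.049347 + 0.006451 = 0.055798
P80 = (1/0.055798)² = 17.9219² = 321.19 µm

P80 = 321.2 µm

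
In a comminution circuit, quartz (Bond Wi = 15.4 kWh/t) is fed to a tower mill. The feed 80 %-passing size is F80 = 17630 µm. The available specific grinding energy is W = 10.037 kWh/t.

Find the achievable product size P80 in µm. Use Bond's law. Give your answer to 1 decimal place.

P80 = 189.2 µm

W = 10 Wi (P80^-0.5 − F80^-0.5)
P80^(−½) = W/(10 Wi) + F80^(−½)
  = 10.0370/(10·15.4) + 1/√17630 = 0.065175 + 0.007531 = 0.072707
P80 = (1/0.072707)² = 13.7539² = 189.17 µm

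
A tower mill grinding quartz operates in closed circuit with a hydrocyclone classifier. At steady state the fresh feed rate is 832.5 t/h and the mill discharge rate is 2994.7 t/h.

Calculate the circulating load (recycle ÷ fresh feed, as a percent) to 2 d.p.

CL = 259.72 %

M = F + R at steady state, so:
R = M − F = 2994.7 − 832.5 = 2162.2 t/h
CL = 100·R/F = 100·2162.2/832.5 = 259.72 %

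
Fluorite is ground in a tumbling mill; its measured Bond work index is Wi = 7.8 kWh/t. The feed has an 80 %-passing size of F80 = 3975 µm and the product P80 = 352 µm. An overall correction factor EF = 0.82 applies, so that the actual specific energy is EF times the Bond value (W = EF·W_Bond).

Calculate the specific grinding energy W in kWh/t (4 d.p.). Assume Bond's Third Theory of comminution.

W = 2.3946 kWh/t

Bond:  W = 10 Wi (1/√P − 1/√F)
1/√352 = 0.053300;  1/√3975 = 0.015861
W = 10·7.8·(0.053300 − 0.015861) = 2.9203 kWh/t
Corrected W = EF·W_Bond = 0.82·2.9203 = 2.3946 kWh/t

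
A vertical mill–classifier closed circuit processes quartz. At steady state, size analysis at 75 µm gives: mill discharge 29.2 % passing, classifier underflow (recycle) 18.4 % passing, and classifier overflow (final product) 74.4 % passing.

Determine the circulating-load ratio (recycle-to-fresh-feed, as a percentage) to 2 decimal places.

Classifier node, passing 75 µm:
Fd + Rd = Ru + Fo ⇒ R/F = (o−d)/(d−u)
r = (74.4 − 29.2)/(29.2 − 18.4) = 45.2/10.8 = 4.1852
CL = 100·r = 418.52 %

CL = 418.52 %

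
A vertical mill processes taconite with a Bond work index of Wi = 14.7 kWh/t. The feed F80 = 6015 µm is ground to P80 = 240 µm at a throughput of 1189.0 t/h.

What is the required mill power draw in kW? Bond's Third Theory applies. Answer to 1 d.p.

P = 9028.6 kW

W = 10·Wi·[P80^(−½) − F80^(−½)]
W = 10·14.7·(1/√240 − 1/√6015) = 10·14.7·(0.051656) = 7.5934 kWh/t
P_mill = W·ṁ = 7.5934·1189.0 = 9028.6 kW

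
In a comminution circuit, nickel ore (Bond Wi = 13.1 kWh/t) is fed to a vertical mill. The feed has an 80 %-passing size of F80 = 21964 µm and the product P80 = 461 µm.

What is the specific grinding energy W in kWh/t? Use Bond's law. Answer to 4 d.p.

W = 5.2174 kWh/t

W = 10 Wi / √P80 − 10 Wi / √F80
1/√461 = 0.046575;  1/√21964 = 0.006748
W = 10·13.1·(0.046575 − 0.006748) = 5.2174 kWh/t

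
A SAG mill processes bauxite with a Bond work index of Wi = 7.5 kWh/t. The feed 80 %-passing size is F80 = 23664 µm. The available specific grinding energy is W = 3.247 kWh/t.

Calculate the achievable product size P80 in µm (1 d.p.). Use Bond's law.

P80 = 403.3 µm

W = 10·Wi·[P80^(−½) − F80^(−½)]
⇒ 1/√P80 = W/(10·Wi) + 1/√F80
  = 3.2470/(10·7.5) + 1/√23664 = 0.043293 + 0.006501 = 0.049794
P80 = (1/0.049794)² = 20.0828² = 403.32 µm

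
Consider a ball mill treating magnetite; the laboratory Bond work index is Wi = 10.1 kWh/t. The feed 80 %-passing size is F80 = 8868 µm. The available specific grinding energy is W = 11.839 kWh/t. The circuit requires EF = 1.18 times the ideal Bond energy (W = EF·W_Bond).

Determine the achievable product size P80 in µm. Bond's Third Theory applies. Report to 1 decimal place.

P80 = 82.7 µm

W_Bond = 10·Wi·(1/√P₈₀ − 1/√F₈₀)
W_Bond = W / EF = 11.839 / 1.18 = 10.0331 kWh/t
P80^-0.5 = F80^-0.5 + W_Bond/(10 Wi)
  = 10.0331/(10·10.1) + 1/√8868 = 0.099337 + 0.010619 = 0.109956
P80 = (1/0.109956)² = 9.0945² = 82.71 µm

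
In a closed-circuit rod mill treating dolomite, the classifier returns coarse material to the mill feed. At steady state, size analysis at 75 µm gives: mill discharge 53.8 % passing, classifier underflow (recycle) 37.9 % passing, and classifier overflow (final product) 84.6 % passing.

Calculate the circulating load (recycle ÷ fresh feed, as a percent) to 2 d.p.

Balance %-passing 75 µm (r = R/F):
(1+r)·d = r·u + o ⇒ r = (o−d)/(d−u)
r = (84.6 − 53.8)/(53.8 − 37.9) = 30.8/15.9 = 1.9371
CL = 100·r = 193.71 %

CL = 193.71 %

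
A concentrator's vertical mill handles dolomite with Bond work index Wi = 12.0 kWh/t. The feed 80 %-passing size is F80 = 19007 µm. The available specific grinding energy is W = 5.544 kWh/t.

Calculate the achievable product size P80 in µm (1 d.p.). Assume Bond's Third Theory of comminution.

P80 = 350.0 µm

W = 10·Wi·[P80^(−½) − F80^(−½)]
P80^-0.5 = F80^-0.5 + W/(10 Wi)
  = 5.5440/(10·12.0) + 1/√19007 = 0.046200 + 0.007253 = 0.053453
P80 = (1/0.053453)² = 18.7079² = 349.98 µm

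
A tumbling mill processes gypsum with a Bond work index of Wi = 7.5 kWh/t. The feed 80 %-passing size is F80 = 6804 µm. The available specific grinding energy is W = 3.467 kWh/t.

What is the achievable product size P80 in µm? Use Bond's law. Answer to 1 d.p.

Bond:  W = 10 Wi (1/√P − 1/√F)
⇒ 1/√P80 = W/(10 Wi) + 1/√F80
  = 3.4670/(10·7.5) + 1/√6804 = 0.046227 + 0.012123 = 0.058350
P80 = (1/0.058350)² = 17.1380² = 293.71 µm

P80 = 293.7 µm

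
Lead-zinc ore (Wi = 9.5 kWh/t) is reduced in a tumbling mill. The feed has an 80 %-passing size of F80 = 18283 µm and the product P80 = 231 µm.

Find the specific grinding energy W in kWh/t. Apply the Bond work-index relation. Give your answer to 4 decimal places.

W = 5.5480 kWh/t

Bond:  W = 10 Wi (1/√P − 1/√F)
1/√231 = 0.065795;  1/√18283 = 0.007396
W = 10·9.5·(0.065795 − 0.007396) = 5.5480 kWh/t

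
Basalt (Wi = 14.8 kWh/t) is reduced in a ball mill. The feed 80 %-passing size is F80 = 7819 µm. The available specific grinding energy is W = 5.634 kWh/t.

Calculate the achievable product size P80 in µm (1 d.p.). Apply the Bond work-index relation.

P80 = 410.2 µm

W = 10 Wi / √P80 − 10 Wi / √F80
1/√P80 = 1/√F80 + W/(10·Wi)
  = 5.6340/(10·14.8) + 1/√7819 = 0.038068 + 0.011309 = 0.049377
P80 = (1/0.049377)² = 20.2525² = 410.16 µm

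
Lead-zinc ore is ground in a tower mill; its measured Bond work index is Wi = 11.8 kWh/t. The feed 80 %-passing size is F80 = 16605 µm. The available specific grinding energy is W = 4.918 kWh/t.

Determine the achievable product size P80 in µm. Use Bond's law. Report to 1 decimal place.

W_Bond = 10·Wi·(1/√P₈₀ − 1/√F₈₀)
P80^(−½) = W/(10 Wi) + F80^(−½)
  = 4.9180/(10·11.8) + 1/√16605 = 0.041678 + 0.007760 = 0.049438
P80 = (1/0.049438)² = 20.2272² = 409.14 µm

P80 = 409.1 µm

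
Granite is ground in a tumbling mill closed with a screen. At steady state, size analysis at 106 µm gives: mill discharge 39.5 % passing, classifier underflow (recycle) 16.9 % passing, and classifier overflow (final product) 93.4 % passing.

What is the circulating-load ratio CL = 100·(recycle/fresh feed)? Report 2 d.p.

CL = 238.50 %

Balance %-passing 106 µm (r = R/F):
Fd + Rd = Ru + Fo ⇒ R/F = (o−d)/(d−u)
r = (93.4 − 39.5)/(39.5 − 16.9) = 53.9/22.6 = 2.3850
CL = 100·r = 238.50 %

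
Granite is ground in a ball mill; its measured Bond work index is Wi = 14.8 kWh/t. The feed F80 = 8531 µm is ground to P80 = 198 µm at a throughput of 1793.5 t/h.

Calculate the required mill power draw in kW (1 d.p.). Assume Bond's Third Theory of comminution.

Bond: W = 10·Wi·(1/√P80 − 1/√F80)
W = 10·14.8·(1/√198 − 1/√8531) = 10·14.8·(0.060240) = 8.9155 kWh/t
Power = W × throughput = 8.9155 kWh/t × 1793.5 t/h = 15990.0 kW

P = 15990.0 kW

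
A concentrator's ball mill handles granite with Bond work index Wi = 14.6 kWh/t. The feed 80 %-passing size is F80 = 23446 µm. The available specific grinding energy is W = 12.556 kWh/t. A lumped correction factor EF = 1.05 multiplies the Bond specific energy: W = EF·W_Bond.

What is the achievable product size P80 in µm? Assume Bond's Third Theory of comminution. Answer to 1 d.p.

Bond:  W = 10 Wi (1/√P − 1/√F)
W_Bond = W / EF = 12.556 / 1.05 = 11.9581 kWh/t
P80^(−½) = W_Bond/(10 Wi) + F80^(−½)
  = 11.9581/(10·14.6) + 1/√23446 = 0.081905 + 0.006531 = 0.088436
P80 = (1/0.088436)² = 11.3077² = 127.86 µm

P80 = 127.9 µm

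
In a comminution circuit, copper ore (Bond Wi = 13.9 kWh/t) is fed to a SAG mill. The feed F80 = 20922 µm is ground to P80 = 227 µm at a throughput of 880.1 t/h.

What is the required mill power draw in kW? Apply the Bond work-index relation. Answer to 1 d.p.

P = 7273.8 kW

W = 10·Wi·[P80^(−½) − F80^(−½)]
W = 10·13.9·(1/√227 − 1/√20922) = 10·13.9·(0.059459) = 8.2648 kWh/t
Power = W × throughput = 8.2648 kWh/t × 880.1 t/h = 7273.8 kW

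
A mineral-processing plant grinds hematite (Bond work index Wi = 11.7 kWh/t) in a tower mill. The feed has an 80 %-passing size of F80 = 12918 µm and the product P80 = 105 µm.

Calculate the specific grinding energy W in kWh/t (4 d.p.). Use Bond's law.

W = 10·Wi·[P80^(−½) − F80^(−½)]
1/√105 = 0.097590;  1/√12918 = 0.008798
W = 10·11.7·(0.097590 − 0.008798) = 10.3886 kWh/t

W = 10.3886 kWh/t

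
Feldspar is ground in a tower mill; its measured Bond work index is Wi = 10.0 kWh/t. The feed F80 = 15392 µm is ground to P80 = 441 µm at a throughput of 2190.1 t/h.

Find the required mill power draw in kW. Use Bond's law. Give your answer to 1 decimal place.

Bond:  W = 10 Wi (1/√P − 1/√F)
W = 10·10.0·(1/√441 − 1/√15392) = 10·10.0·(0.039559) = 3.9559 kWh/t
Mill draw = 3.9559 × 2190.1 = 8663.8 kW

P = 8663.8 kW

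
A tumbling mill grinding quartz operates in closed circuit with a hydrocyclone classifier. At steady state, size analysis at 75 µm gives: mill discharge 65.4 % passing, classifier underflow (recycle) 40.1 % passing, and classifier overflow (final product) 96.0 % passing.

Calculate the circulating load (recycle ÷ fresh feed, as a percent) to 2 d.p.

CL = 120.95 %

Mass balance on the −75 µm fraction:
(1+r)d = ru + o → r = (o−d)/(d−u)
r = (96.0 − 65.4)/(65.4 − 40.1) = 30.6/25.3 = 1.2095
CL = 100·r = 120.95 %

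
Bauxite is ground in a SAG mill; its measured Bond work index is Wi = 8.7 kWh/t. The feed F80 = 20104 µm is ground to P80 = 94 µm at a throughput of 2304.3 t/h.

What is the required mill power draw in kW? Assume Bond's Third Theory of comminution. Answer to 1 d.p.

P = 19263.4 kW

W = 10 Wi (P80^-0.5 − F80^-0.5)
W = 10·8.7·(1/√94 − 1/√20104) = 10·8.7·(0.096089) = 8.3598 kWh/t
P = W·T = 8.3598·2304.3 = 19263.4 kW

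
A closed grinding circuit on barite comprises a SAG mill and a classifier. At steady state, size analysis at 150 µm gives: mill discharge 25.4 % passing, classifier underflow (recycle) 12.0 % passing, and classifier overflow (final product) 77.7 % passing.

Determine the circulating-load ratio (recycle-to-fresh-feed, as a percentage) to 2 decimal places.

Mass balance on the −150 µm fraction:
r = (o − d)/(d − u)
r = (77.7 − 25.4)/(25.4 − 12.0) = 52.3/13.4 = 3.9030
CL = 100·r = 390.30 %

CL = 390.30 %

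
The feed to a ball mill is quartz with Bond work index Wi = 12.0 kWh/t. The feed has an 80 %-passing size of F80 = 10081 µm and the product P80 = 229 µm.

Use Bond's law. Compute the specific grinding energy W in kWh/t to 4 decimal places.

Bond: W = 10·Wi·(1/√P80 − 1/√F80)
1/√229 = 0.066082;  1/√10081 = 0.009960
W = 10·12.0·(0.066082 − 0.009960) = 6.7347 kWh/t

W = 6.7347 kWh/t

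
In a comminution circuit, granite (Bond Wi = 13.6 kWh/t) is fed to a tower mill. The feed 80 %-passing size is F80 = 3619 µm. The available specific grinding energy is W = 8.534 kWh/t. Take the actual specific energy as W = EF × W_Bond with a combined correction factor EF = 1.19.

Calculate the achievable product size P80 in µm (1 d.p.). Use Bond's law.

Bond: W = 10·Wi·(1/√P80 − 1/√F80)
W_Bond = W / EF = 8.534 / 1.19 = 7.1714 kWh/t
⇒ 1/√P80 = W_Bond/(10·Wi) + 1/√F80
  = 7.1714/(10·13.6) + 1/√3619 = 0.052731 + 0.016623 = 0.069354
P80 = (1/0.069354)² = 14.4188² = 207.90 µm

P80 = 207.9 µm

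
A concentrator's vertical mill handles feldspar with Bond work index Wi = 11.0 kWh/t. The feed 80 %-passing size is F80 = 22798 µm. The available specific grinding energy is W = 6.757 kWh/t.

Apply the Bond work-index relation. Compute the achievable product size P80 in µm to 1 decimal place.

W = 10·Wi·(P80^(-½) − F80^(-½))
⇒ 1/√P80 = W/(10·Wi) + 1/√F80
  = 6.7570/(10·11.0) + 1/√22798 = 0.061427 + 0.006623 = 0.068050
P80 = (1/0.068050)² = 14.6950² = 215.94 µm

P80 = 215.9 µm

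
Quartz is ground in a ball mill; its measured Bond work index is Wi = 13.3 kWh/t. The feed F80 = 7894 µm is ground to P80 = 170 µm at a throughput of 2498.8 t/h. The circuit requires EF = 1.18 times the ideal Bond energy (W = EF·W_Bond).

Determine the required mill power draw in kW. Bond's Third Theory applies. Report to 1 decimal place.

P = 25663.6 kW

W_Bond = 10·Wi·(1/√P₈₀ − 1/√F₈₀)
W = 10·13.3·(1/√170 − 1/√7894) = 10·13.3·(0.065441) = 8.7037 kWh/t
W_actual = 1.18 × 8.7037 = 10.2704 kWh/t
Mill draw = 10.2704 × 2498.8 = 25663.6 kW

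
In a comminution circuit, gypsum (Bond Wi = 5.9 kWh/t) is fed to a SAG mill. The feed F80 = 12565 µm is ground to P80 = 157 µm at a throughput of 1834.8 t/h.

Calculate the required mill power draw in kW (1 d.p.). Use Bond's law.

P = 7673.8 kW

W_Bond = 10·Wi·(1/√P₈₀ − 1/√F₈₀)
W = 10·5.9·(1/√157 − 1/√12565) = 10·5.9·(0.070888) = 4.1824 kWh/t
P_mill = W·ṁ = 4.1824·1834.8 = 7673.8 kW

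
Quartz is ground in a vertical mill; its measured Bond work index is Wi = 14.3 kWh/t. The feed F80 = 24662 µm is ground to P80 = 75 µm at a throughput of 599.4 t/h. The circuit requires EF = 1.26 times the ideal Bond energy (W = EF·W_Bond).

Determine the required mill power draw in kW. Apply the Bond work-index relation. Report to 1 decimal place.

Bond: W = 10·Wi·(1/√P80 − 1/√F80)
W = 10·14.3·(1/√75 − 1/√24662) = 10·14.3·(0.109102) = 15.6016 kWh/t
With EF = 1.26: W = 15.6016·1.26 = 19.6581 kWh/t
Power = W × throughput = 19.6581 kWh/t × 599.4 t/h = 11783.0 kW

P = 11783.0 kW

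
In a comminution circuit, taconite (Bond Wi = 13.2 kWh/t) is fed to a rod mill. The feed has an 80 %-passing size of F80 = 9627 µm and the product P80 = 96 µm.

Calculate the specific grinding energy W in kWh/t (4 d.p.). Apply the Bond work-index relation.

W = 12.1269 kWh/t

Bond:  W = 10 Wi (1/√P − 1/√F)
1/√96 = 0.102062;  1/√9627 = 0.010192
W = 10·13.2·(0.102062 − 0.010192) = 12.1269 kWh/t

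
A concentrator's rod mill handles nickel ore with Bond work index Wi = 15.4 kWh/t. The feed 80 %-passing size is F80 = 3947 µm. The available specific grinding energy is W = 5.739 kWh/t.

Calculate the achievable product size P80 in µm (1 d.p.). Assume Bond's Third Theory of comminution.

W = 10·Wi·(P80^(-½) − F80^(-½))
⇒ 1/√P80 = W/(10 Wi) + 1/√F80
  = 5.7390/(10·15.4) + 1/√3947 = 0.037266 + 0.015917 = 0.053183
P80 = (1/0.053183)² = 18.8029² = 353.55 µm

P80 = 353.5 µm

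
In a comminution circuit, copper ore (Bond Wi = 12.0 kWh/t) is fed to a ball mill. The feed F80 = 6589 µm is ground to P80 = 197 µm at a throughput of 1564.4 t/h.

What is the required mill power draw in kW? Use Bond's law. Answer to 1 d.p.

W = 10 Wi (1/√P80 − 1/√F80)  [Bond]
W = 10·12.0·(1/√197 − 1/√6589) = 10·12.0·(0.058928) = 7.0713 kWh/t
Mill draw = 7.0713 × 1564.4 = 11062.4 kW

P = 11062.4 kW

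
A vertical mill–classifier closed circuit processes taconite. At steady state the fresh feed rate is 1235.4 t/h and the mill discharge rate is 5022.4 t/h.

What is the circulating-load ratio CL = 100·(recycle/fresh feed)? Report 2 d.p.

Steady state: M = F + R.
R = M − F = 5022.4 − 1235.4 = 3787.0 t/h
CL = 100·R/F = 100·3787.0/1235.4 = 306.54 %

CL = 306.54 %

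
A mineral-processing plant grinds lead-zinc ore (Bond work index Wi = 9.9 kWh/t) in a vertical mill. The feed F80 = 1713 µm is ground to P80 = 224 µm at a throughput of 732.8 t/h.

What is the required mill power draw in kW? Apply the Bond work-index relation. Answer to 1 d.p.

P = 3094.4 kW

W_Bond = 10·Wi·(1/√P₈₀ − 1/√F₈₀)
W = 10·9.9·(1/√224 − 1/√1713) = 10·9.9·(0.042654) = 4.2227 kWh/t
P = W·T = 4.2227·732.8 = 3094.4 kW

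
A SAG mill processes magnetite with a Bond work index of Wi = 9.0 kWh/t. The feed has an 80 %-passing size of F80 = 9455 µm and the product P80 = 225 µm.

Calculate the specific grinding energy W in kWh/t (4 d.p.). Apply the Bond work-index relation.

W = 10·Wi·(P80^(-½) − F80^(-½))
1/√225 = 0.066667;  1/√9455 = 0.010284
W = 10·9.0·(0.066667 − 0.010284) = 5.0744 kWh/t

W = 5.0744 kWh/t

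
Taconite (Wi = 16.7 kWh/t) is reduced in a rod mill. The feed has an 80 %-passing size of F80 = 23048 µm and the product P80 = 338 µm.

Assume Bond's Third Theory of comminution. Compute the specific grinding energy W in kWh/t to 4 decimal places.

W_Bond = 10·Wi·(1/√P₈₀ − 1/√F₈₀)
1/√338 = 0.054393;  1/√23048 = 0.006587
W = 10·16.7·(0.054393 − 0.006587) = 7.9836 kWh/t

W = 7.9836 kWh/t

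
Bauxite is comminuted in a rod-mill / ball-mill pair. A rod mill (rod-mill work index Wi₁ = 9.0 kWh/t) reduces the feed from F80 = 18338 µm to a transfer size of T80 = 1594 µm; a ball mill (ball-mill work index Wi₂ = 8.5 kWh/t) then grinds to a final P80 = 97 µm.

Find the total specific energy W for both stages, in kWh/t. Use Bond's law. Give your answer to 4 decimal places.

Bond: W = 10·Wi·(1/√P80 − 1/√F80)
Stage 1 (18338→1594 µm, Wi₁=9.0): W₁ = 10·9.0·(0.025047 − 0.007385) = 1.5896 kWh/t
Stage 2 (1594→97 µm, Wi₂=8.5): W₂ = 10·8.5·(0.101535 − 0.025047) = 6.5014 kWh/t
W = W₁ + W₂ = 1.5896 + 6.5014 = 8.0911 kWh/t

W = 8.0911 kWh/t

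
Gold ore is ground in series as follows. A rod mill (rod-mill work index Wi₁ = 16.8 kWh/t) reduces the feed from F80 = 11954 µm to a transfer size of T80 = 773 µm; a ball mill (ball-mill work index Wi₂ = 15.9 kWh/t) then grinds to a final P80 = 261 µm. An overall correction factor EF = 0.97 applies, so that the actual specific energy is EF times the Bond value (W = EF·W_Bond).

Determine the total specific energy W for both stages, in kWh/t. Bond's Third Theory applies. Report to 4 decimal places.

W = 10 Wi (1/√P80 − 1/√F80)  [Bond]
Stage 1 (11954→773 µm, Wi₁=16.8): W₁ = 10·16.8·(0.035968 − 0.009146) = 4.5060 kWh/t
Stage 2 (773→261 µm, Wi₂=15.9): W₂ = 10·15.9·(0.061898 − 0.035968) = 4.1230 kWh/t
W = W₁ + W₂ = 4.5060 + 4.1230 = 8.6290 kWh/t
With EF = 0.97: W = 8.6290·0.97 = 8.3701 kWh/t

W = 8.3701 kWh/t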